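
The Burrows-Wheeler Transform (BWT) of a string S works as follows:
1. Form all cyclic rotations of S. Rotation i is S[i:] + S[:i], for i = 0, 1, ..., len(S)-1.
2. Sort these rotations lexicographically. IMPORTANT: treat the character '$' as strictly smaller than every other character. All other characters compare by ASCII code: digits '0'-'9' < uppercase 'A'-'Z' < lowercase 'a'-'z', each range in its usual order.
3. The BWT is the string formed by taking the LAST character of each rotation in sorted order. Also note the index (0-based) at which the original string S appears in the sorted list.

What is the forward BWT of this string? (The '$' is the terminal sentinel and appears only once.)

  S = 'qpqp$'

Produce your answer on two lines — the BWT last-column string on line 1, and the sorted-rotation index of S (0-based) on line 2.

Answer: pqqp$
4

Derivation:
All 5 rotations (rotation i = S[i:]+S[:i]):
  rot[0] = qpqp$
  rot[1] = pqp$q
  rot[2] = qp$qp
  rot[3] = p$qpq
  rot[4] = $qpqp
Sorted (with $ < everything):
  sorted[0] = $qpqp  (last char: 'p')
  sorted[1] = p$qpq  (last char: 'q')
  sorted[2] = pqp$q  (last char: 'q')
  sorted[3] = qp$qp  (last char: 'p')
  sorted[4] = qpqp$  (last char: '$')
Last column: pqqp$
Original string S is at sorted index 4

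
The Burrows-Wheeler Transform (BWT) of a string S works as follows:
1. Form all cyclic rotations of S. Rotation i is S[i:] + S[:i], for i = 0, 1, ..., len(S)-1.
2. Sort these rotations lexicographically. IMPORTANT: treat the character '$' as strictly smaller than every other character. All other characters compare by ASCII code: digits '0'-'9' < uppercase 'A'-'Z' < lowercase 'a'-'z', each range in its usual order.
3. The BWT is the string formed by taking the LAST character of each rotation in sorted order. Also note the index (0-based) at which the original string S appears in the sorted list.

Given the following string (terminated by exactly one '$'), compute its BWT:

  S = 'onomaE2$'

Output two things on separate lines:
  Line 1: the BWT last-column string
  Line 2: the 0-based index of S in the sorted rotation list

Answer: 2Eamoon$
7

Derivation:
All 8 rotations (rotation i = S[i:]+S[:i]):
  rot[0] = onomaE2$
  rot[1] = nomaE2$o
  rot[2] = omaE2$on
  rot[3] = maE2$ono
  rot[4] = aE2$onom
  rot[5] = E2$onoma
  rot[6] = 2$onomaE
  rot[7] = $onomaE2
Sorted (with $ < everything):
  sorted[0] = $onomaE2  (last char: '2')
  sorted[1] = 2$onomaE  (last char: 'E')
  sorted[2] = E2$onoma  (last char: 'a')
  sorted[3] = aE2$onom  (last char: 'm')
  sorted[4] = maE2$ono  (last char: 'o')
  sorted[5] = nomaE2$o  (last char: 'o')
  sorted[6] = omaE2$on  (last char: 'n')
  sorted[7] = onomaE2$  (last char: '$')
Last column: 2Eamoon$
Original string S is at sorted index 7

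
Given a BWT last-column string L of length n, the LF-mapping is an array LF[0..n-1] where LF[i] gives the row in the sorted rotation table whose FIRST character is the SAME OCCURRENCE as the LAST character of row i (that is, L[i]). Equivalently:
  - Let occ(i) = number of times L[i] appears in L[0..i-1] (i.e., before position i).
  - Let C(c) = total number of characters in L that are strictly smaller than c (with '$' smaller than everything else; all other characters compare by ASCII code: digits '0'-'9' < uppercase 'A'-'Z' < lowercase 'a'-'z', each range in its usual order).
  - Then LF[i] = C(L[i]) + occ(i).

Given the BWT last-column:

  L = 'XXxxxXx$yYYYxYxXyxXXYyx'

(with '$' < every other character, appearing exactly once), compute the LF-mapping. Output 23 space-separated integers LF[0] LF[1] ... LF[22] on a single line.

Answer: 1 2 12 13 14 3 15 0 20 7 8 9 16 10 17 4 21 18 5 6 11 22 19

Derivation:
Char counts: '$':1, 'X':6, 'Y':5, 'x':8, 'y':3
C (first-col start): C('$')=0, C('X')=1, C('Y')=7, C('x')=12, C('y')=20
L[0]='X': occ=0, LF[0]=C('X')+0=1+0=1
L[1]='X': occ=1, LF[1]=C('X')+1=1+1=2
L[2]='x': occ=0, LF[2]=C('x')+0=12+0=12
L[3]='x': occ=1, LF[3]=C('x')+1=12+1=13
L[4]='x': occ=2, LF[4]=C('x')+2=12+2=14
L[5]='X': occ=2, LF[5]=C('X')+2=1+2=3
L[6]='x': occ=3, LF[6]=C('x')+3=12+3=15
L[7]='$': occ=0, LF[7]=C('$')+0=0+0=0
L[8]='y': occ=0, LF[8]=C('y')+0=20+0=20
L[9]='Y': occ=0, LF[9]=C('Y')+0=7+0=7
L[10]='Y': occ=1, LF[10]=C('Y')+1=7+1=8
L[11]='Y': occ=2, LF[11]=C('Y')+2=7+2=9
L[12]='x': occ=4, LF[12]=C('x')+4=12+4=16
L[13]='Y': occ=3, LF[13]=C('Y')+3=7+3=10
L[14]='x': occ=5, LF[14]=C('x')+5=12+5=17
L[15]='X': occ=3, LF[15]=C('X')+3=1+3=4
L[16]='y': occ=1, LF[16]=C('y')+1=20+1=21
L[17]='x': occ=6, LF[17]=C('x')+6=12+6=18
L[18]='X': occ=4, LF[18]=C('X')+4=1+4=5
L[19]='X': occ=5, LF[19]=C('X')+5=1+5=6
L[20]='Y': occ=4, LF[20]=C('Y')+4=7+4=11
L[21]='y': occ=2, LF[21]=C('y')+2=20+2=22
L[22]='x': occ=7, LF[22]=C('x')+7=12+7=19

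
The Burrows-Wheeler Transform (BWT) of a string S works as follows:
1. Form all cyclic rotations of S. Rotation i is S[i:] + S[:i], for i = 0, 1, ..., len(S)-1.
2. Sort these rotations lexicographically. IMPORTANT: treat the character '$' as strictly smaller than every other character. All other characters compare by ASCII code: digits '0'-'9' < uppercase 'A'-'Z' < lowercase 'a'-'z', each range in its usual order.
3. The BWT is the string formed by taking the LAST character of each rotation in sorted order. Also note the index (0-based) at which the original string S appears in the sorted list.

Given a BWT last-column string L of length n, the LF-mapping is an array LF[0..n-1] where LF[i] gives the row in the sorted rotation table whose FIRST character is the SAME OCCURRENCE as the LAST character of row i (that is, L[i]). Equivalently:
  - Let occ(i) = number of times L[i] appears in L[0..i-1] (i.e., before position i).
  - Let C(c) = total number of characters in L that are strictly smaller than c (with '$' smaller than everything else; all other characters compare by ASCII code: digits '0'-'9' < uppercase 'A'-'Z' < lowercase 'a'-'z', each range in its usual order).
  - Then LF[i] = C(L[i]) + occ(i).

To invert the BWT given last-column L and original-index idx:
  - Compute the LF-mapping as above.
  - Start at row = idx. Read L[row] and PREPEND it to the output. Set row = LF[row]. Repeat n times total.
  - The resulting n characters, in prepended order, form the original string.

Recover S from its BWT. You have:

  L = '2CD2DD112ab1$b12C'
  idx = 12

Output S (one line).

LF mapping: 5 9 11 6 12 13 1 2 7 14 15 3 0 16 4 8 10
Walk LF starting at row 12, prepending L[row]:
  step 1: row=12, L[12]='$', prepend. Next row=LF[12]=0
  step 2: row=0, L[0]='2', prepend. Next row=LF[0]=5
  step 3: row=5, L[5]='D', prepend. Next row=LF[5]=13
  step 4: row=13, L[13]='b', prepend. Next row=LF[13]=16
  step 5: row=16, L[16]='C', prepend. Next row=LF[16]=10
  step 6: row=10, L[10]='b', prepend. Next row=LF[10]=15
  step 7: row=15, L[15]='2', prepend. Next row=LF[15]=8
  step 8: row=8, L[8]='2', prepend. Next row=LF[8]=7
  step 9: row=7, L[7]='1', prepend. Next row=LF[7]=2
  step 10: row=2, L[2]='D', prepend. Next row=LF[2]=11
  step 11: row=11, L[11]='1', prepend. Next row=LF[11]=3
  step 12: row=3, L[3]='2', prepend. Next row=LF[3]=6
  step 13: row=6, L[6]='1', prepend. Next row=LF[6]=1
  step 14: row=1, L[1]='C', prepend. Next row=LF[1]=9
  step 15: row=9, L[9]='a', prepend. Next row=LF[9]=14
  step 16: row=14, L[14]='1', prepend. Next row=LF[14]=4
  step 17: row=4, L[4]='D', prepend. Next row=LF[4]=12
Reversed output: D1aC121D122bCbD2$

Answer: D1aC121D122bCbD2$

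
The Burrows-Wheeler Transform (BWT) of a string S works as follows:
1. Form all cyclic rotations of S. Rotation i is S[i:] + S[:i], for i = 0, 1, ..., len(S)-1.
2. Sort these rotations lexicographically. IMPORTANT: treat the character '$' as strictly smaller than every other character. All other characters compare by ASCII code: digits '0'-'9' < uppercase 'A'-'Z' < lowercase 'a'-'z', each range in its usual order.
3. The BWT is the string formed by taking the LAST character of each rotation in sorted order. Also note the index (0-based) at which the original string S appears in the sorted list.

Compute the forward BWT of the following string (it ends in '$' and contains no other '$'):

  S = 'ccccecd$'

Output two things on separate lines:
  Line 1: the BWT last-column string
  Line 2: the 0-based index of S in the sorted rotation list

All 8 rotations (rotation i = S[i:]+S[:i]):
  rot[0] = ccccecd$
  rot[1] = cccecd$c
  rot[2] = ccecd$cc
  rot[3] = cecd$ccc
  rot[4] = ecd$cccc
  rot[5] = cd$cccce
  rot[6] = d$ccccec
  rot[7] = $ccccecd
Sorted (with $ < everything):
  sorted[0] = $ccccecd  (last char: 'd')
  sorted[1] = ccccecd$  (last char: '$')
  sorted[2] = cccecd$c  (last char: 'c')
  sorted[3] = ccecd$cc  (last char: 'c')
  sorted[4] = cd$cccce  (last char: 'e')
  sorted[5] = cecd$ccc  (last char: 'c')
  sorted[6] = d$ccccec  (last char: 'c')
  sorted[7] = ecd$cccc  (last char: 'c')
Last column: d$cceccc
Original string S is at sorted index 1

Answer: d$cceccc
1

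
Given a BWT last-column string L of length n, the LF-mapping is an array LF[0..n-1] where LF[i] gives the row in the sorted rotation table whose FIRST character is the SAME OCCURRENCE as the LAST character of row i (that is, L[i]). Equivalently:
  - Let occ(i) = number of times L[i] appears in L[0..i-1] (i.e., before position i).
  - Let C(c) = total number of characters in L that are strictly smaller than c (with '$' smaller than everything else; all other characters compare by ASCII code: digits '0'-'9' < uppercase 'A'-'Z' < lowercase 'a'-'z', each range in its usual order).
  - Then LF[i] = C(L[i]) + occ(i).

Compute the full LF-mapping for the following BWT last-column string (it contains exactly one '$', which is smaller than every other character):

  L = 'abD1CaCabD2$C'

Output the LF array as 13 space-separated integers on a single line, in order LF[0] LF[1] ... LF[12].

Answer: 8 11 6 1 3 9 4 10 12 7 2 0 5

Derivation:
Char counts: '$':1, '1':1, '2':1, 'C':3, 'D':2, 'a':3, 'b':2
C (first-col start): C('$')=0, C('1')=1, C('2')=2, C('C')=3, C('D')=6, C('a')=8, C('b')=11
L[0]='a': occ=0, LF[0]=C('a')+0=8+0=8
L[1]='b': occ=0, LF[1]=C('b')+0=11+0=11
L[2]='D': occ=0, LF[2]=C('D')+0=6+0=6
L[3]='1': occ=0, LF[3]=C('1')+0=1+0=1
L[4]='C': occ=0, LF[4]=C('C')+0=3+0=3
L[5]='a': occ=1, LF[5]=C('a')+1=8+1=9
L[6]='C': occ=1, LF[6]=C('C')+1=3+1=4
L[7]='a': occ=2, LF[7]=C('a')+2=8+2=10
L[8]='b': occ=1, LF[8]=C('b')+1=11+1=12
L[9]='D': occ=1, LF[9]=C('D')+1=6+1=7
L[10]='2': occ=0, LF[10]=C('2')+0=2+0=2
L[11]='$': occ=0, LF[11]=C('$')+0=0+0=0
L[12]='C': occ=2, LF[12]=C('C')+2=3+2=5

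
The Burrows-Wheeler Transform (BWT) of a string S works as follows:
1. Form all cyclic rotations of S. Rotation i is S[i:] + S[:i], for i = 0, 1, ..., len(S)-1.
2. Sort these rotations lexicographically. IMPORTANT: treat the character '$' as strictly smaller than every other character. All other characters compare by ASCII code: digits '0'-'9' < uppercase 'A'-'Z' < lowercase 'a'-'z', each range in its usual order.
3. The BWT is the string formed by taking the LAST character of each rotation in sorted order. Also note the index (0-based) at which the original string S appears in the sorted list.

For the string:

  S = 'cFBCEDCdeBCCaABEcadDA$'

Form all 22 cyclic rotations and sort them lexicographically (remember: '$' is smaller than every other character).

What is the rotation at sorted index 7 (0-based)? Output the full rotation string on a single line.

Answer: CEDCdeBCCaABEcadDA$cFB

Derivation:
All 22 rotations (rotation i = S[i:]+S[:i]):
  rot[0] = cFBCEDCdeBCCaABEcadDA$
  rot[1] = FBCEDCdeBCCaABEcadDA$c
  rot[2] = BCEDCdeBCCaABEcadDA$cF
  rot[3] = CEDCdeBCCaABEcadDA$cFB
  rot[4] = EDCdeBCCaABEcadDA$cFBC
  rot[5] = DCdeBCCaABEcadDA$cFBCE
  rot[6] = CdeBCCaABEcadDA$cFBCED
  rot[7] = deBCCaABEcadDA$cFBCEDC
  rot[8] = eBCCaABEcadDA$cFBCEDCd
  rot[9] = BCCaABEcadDA$cFBCEDCde
  rot[10] = CCaABEcadDA$cFBCEDCdeB
  rot[11] = CaABEcadDA$cFBCEDCdeBC
  rot[12] = aABEcadDA$cFBCEDCdeBCC
  rot[13] = ABEcadDA$cFBCEDCdeBCCa
  rot[14] = BEcadDA$cFBCEDCdeBCCaA
  rot[15] = EcadDA$cFBCEDCdeBCCaAB
  rot[16] = cadDA$cFBCEDCdeBCCaABE
  rot[17] = adDA$cFBCEDCdeBCCaABEc
  rot[18] = dDA$cFBCEDCdeBCCaABEca
  rot[19] = DA$cFBCEDCdeBCCaABEcad
  rot[20] = A$cFBCEDCdeBCCaABEcadD
  rot[21] = $cFBCEDCdeBCCaABEcadDA
Sorted (with $ < everything):
  sorted[0] = $cFBCEDCdeBCCaABEcadDA
  sorted[1] = A$cFBCEDCdeBCCaABEcadD
  sorted[2] = ABEcadDA$cFBCEDCdeBCCa
  sorted[3] = BCCaABEcadDA$cFBCEDCde
  sorted[4] = BCEDCdeBCCaABEcadDA$cF
  sorted[5] = BEcadDA$cFBCEDCdeBCCaA
  sorted[6] = CCaABEcadDA$cFBCEDCdeB
  sorted[7] = CEDCdeBCCaABEcadDA$cFB
  sorted[8] = CaABEcadDA$cFBCEDCdeBC
  sorted[9] = CdeBCCaABEcadDA$cFBCED
  sorted[10] = DA$cFBCEDCdeBCCaABEcad
  sorted[11] = DCdeBCCaABEcadDA$cFBCE
  sorted[12] = EDCdeBCCaABEcadDA$cFBC
  sorted[13] = EcadDA$cFBCEDCdeBCCaAB
  sorted[14] = FBCEDCdeBCCaABEcadDA$c
  sorted[15] = aABEcadDA$cFBCEDCdeBCC
  sorted[16] = adDA$cFBCEDCdeBCCaABEc
  sorted[17] = cFBCEDCdeBCCaABEcadDA$
  sorted[18] = cadDA$cFBCEDCdeBCCaABE
  sorted[19] = dDA$cFBCEDCdeBCCaABEca
  sorted[20] = deBCCaABEcadDA$cFBCEDC
  sorted[21] = eBCCaABEcadDA$cFBCEDCd
sorted[7] = CEDCdeBCCaABEcadDA$cFB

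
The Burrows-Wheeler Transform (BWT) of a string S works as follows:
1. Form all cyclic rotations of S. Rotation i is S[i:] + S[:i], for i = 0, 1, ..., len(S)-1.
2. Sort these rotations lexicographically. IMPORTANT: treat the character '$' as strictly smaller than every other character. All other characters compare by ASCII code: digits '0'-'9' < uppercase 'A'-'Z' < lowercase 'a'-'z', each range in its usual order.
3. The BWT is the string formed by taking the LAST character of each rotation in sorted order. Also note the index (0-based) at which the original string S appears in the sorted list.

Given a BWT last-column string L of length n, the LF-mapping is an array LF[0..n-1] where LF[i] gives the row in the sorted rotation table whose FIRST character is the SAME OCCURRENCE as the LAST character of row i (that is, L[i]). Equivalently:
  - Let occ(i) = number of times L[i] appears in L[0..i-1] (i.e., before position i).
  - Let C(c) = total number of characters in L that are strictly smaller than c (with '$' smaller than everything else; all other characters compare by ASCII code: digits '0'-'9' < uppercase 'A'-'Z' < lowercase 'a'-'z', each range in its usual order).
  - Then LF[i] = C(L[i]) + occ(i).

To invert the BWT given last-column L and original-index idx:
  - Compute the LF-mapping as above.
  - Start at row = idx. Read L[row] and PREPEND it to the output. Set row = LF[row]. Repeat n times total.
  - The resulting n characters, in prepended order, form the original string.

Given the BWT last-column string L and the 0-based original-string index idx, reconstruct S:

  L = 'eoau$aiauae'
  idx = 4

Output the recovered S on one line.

LF mapping: 5 8 1 9 0 2 7 3 10 4 6
Walk LF starting at row 4, prepending L[row]:
  step 1: row=4, L[4]='$', prepend. Next row=LF[4]=0
  step 2: row=0, L[0]='e', prepend. Next row=LF[0]=5
  step 3: row=5, L[5]='a', prepend. Next row=LF[5]=2
  step 4: row=2, L[2]='a', prepend. Next row=LF[2]=1
  step 5: row=1, L[1]='o', prepend. Next row=LF[1]=8
  step 6: row=8, L[8]='u', prepend. Next row=LF[8]=10
  step 7: row=10, L[10]='e', prepend. Next row=LF[10]=6
  step 8: row=6, L[6]='i', prepend. Next row=LF[6]=7
  step 9: row=7, L[7]='a', prepend. Next row=LF[7]=3
  step 10: row=3, L[3]='u', prepend. Next row=LF[3]=9
  step 11: row=9, L[9]='a', prepend. Next row=LF[9]=4
Reversed output: auaieuoaae$

Answer: auaieuoaae$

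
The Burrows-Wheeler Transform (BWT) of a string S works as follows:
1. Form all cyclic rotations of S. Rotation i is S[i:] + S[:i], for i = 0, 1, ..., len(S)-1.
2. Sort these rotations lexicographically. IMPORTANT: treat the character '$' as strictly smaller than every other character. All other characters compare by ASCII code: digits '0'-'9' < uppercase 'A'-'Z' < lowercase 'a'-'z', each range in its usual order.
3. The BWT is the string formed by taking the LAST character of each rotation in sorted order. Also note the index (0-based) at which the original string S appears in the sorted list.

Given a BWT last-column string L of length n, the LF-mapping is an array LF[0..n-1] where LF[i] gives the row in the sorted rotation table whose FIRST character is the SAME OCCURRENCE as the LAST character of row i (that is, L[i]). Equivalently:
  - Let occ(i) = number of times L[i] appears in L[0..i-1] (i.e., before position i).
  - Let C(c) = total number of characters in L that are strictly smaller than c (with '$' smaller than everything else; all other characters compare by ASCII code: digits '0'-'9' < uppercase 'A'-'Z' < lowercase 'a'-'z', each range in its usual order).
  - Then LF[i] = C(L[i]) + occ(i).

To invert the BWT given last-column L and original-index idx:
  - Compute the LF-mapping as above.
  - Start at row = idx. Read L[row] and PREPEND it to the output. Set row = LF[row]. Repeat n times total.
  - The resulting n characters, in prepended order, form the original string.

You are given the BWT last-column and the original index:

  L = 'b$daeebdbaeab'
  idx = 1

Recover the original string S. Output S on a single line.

LF mapping: 4 0 8 1 10 11 5 9 6 2 12 3 7
Walk LF starting at row 1, prepending L[row]:
  step 1: row=1, L[1]='$', prepend. Next row=LF[1]=0
  step 2: row=0, L[0]='b', prepend. Next row=LF[0]=4
  step 3: row=4, L[4]='e', prepend. Next row=LF[4]=10
  step 4: row=10, L[10]='e', prepend. Next row=LF[10]=12
  step 5: row=12, L[12]='b', prepend. Next row=LF[12]=7
  step 6: row=7, L[7]='d', prepend. Next row=LF[7]=9
  step 7: row=9, L[9]='a', prepend. Next row=LF[9]=2
  step 8: row=2, L[2]='d', prepend. Next row=LF[2]=8
  step 9: row=8, L[8]='b', prepend. Next row=LF[8]=6
  step 10: row=6, L[6]='b', prepend. Next row=LF[6]=5
  step 11: row=5, L[5]='e', prepend. Next row=LF[5]=11
  step 12: row=11, L[11]='a', prepend. Next row=LF[11]=3
  step 13: row=3, L[3]='a', prepend. Next row=LF[3]=1
Reversed output: aaebbdadbeeb$

Answer: aaebbdadbeeb$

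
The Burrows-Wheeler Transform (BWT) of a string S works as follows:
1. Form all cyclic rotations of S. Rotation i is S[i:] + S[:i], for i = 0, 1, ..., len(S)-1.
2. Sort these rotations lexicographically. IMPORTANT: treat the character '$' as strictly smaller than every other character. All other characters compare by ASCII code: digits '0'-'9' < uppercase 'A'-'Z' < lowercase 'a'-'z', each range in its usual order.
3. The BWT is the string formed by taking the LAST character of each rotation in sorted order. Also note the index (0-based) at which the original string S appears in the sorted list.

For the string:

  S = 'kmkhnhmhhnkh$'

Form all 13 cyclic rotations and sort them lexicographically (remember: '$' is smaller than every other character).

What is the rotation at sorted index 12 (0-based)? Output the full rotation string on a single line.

Answer: nkh$kmkhnhmhh

Derivation:
All 13 rotations (rotation i = S[i:]+S[:i]):
  rot[0] = kmkhnhmhhnkh$
  rot[1] = mkhnhmhhnkh$k
  rot[2] = khnhmhhnkh$km
  rot[3] = hnhmhhnkh$kmk
  rot[4] = nhmhhnkh$kmkh
  rot[5] = hmhhnkh$kmkhn
  rot[6] = mhhnkh$kmkhnh
  rot[7] = hhnkh$kmkhnhm
  rot[8] = hnkh$kmkhnhmh
  rot[9] = nkh$kmkhnhmhh
  rot[10] = kh$kmkhnhmhhn
  rot[11] = h$kmkhnhmhhnk
  rot[12] = $kmkhnhmhhnkh
Sorted (with $ < everything):
  sorted[0] = $kmkhnhmhhnkh
  sorted[1] = h$kmkhnhmhhnk
  sorted[2] = hhnkh$kmkhnhm
  sorted[3] = hmhhnkh$kmkhn
  sorted[4] = hnhmhhnkh$kmk
  sorted[5] = hnkh$kmkhnhmh
  sorted[6] = kh$kmkhnhmhhn
  sorted[7] = khnhmhhnkh$km
  sorted[8] = kmkhnhmhhnkh$
  sorted[9] = mhhnkh$kmkhnh
  sorted[10] = mkhnhmhhnkh$k
  sorted[11] = nhmhhnkh$kmkh
  sorted[12] = nkh$kmkhnhmhh
sorted[12] = nkh$kmkhnhmhh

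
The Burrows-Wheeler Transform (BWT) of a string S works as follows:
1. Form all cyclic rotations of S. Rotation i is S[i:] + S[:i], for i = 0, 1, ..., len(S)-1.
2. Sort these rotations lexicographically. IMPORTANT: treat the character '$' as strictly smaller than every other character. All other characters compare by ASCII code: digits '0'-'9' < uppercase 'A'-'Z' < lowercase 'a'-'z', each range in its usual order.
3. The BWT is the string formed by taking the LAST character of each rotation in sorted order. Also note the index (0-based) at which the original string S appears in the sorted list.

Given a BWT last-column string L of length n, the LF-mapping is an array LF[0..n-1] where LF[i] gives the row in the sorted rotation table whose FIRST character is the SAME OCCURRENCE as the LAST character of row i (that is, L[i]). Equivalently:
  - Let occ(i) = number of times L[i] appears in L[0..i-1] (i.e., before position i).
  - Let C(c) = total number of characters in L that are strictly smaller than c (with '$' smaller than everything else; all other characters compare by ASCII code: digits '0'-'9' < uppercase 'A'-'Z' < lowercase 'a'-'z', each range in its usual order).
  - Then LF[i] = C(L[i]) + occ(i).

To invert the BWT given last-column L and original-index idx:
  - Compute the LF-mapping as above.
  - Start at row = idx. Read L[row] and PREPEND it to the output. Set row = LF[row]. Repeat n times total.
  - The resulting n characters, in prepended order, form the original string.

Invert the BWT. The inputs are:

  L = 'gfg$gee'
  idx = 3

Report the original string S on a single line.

LF mapping: 4 3 5 0 6 1 2
Walk LF starting at row 3, prepending L[row]:
  step 1: row=3, L[3]='$', prepend. Next row=LF[3]=0
  step 2: row=0, L[0]='g', prepend. Next row=LF[0]=4
  step 3: row=4, L[4]='g', prepend. Next row=LF[4]=6
  step 4: row=6, L[6]='e', prepend. Next row=LF[6]=2
  step 5: row=2, L[2]='g', prepend. Next row=LF[2]=5
  step 6: row=5, L[5]='e', prepend. Next row=LF[5]=1
  step 7: row=1, L[1]='f', prepend. Next row=LF[1]=3
Reversed output: fegegg$

Answer: fegegg$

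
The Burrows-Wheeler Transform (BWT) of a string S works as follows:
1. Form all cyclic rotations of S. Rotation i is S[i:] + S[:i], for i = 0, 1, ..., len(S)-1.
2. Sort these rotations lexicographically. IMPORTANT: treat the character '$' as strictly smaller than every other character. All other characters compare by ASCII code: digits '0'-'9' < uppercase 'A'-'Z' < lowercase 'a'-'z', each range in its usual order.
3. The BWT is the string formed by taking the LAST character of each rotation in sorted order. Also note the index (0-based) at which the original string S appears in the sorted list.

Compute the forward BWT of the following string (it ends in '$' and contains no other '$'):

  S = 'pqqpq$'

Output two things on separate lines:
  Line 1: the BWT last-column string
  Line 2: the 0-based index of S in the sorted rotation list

All 6 rotations (rotation i = S[i:]+S[:i]):
  rot[0] = pqqpq$
  rot[1] = qqpq$p
  rot[2] = qpq$pq
  rot[3] = pq$pqq
  rot[4] = q$pqqp
  rot[5] = $pqqpq
Sorted (with $ < everything):
  sorted[0] = $pqqpq  (last char: 'q')
  sorted[1] = pq$pqq  (last char: 'q')
  sorted[2] = pqqpq$  (last char: '$')
  sorted[3] = q$pqqp  (last char: 'p')
  sorted[4] = qpq$pq  (last char: 'q')
  sorted[5] = qqpq$p  (last char: 'p')
Last column: qq$pqp
Original string S is at sorted index 2

Answer: qq$pqp
2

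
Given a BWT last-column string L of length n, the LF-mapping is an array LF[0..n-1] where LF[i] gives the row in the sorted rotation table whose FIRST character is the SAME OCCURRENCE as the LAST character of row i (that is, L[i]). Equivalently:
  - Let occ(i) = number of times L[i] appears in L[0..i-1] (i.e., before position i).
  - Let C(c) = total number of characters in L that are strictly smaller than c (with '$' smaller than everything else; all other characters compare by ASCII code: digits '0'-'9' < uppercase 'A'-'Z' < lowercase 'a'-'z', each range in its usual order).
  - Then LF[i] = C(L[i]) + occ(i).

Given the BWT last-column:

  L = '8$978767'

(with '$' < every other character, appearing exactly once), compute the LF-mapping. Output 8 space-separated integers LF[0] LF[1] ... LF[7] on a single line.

Char counts: '$':1, '6':1, '7':3, '8':2, '9':1
C (first-col start): C('$')=0, C('6')=1, C('7')=2, C('8')=5, C('9')=7
L[0]='8': occ=0, LF[0]=C('8')+0=5+0=5
L[1]='$': occ=0, LF[1]=C('$')+0=0+0=0
L[2]='9': occ=0, LF[2]=C('9')+0=7+0=7
L[3]='7': occ=0, LF[3]=C('7')+0=2+0=2
L[4]='8': occ=1, LF[4]=C('8')+1=5+1=6
L[5]='7': occ=1, LF[5]=C('7')+1=2+1=3
L[6]='6': occ=0, LF[6]=C('6')+0=1+0=1
L[7]='7': occ=2, LF[7]=C('7')+2=2+2=4

Answer: 5 0 7 2 6 3 1 4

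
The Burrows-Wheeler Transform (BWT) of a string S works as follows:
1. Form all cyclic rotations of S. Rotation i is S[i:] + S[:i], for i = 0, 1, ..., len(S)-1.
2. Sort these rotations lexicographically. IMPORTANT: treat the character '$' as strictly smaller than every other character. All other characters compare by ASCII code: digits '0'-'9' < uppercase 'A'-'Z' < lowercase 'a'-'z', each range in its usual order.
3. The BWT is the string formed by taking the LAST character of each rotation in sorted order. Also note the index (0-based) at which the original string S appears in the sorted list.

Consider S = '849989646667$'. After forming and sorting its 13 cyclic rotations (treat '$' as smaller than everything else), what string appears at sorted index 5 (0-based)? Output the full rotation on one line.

All 13 rotations (rotation i = S[i:]+S[:i]):
  rot[0] = 849989646667$
  rot[1] = 49989646667$8
  rot[2] = 9989646667$84
  rot[3] = 989646667$849
  rot[4] = 89646667$8499
  rot[5] = 9646667$84998
  rot[6] = 646667$849989
  rot[7] = 46667$8499896
  rot[8] = 6667$84998964
  rot[9] = 667$849989646
  rot[10] = 67$8499896466
  rot[11] = 7$84998964666
  rot[12] = $849989646667
Sorted (with $ < everything):
  sorted[0] = $849989646667
  sorted[1] = 46667$8499896
  sorted[2] = 49989646667$8
  sorted[3] = 646667$849989
  sorted[4] = 6667$84998964
  sorted[5] = 667$849989646
  sorted[6] = 67$8499896466
  sorted[7] = 7$84998964666
  sorted[8] = 849989646667$
  sorted[9] = 89646667$8499
  sorted[10] = 9646667$84998
  sorted[11] = 989646667$849
  sorted[12] = 9989646667$84
sorted[5] = 667$849989646

Answer: 667$849989646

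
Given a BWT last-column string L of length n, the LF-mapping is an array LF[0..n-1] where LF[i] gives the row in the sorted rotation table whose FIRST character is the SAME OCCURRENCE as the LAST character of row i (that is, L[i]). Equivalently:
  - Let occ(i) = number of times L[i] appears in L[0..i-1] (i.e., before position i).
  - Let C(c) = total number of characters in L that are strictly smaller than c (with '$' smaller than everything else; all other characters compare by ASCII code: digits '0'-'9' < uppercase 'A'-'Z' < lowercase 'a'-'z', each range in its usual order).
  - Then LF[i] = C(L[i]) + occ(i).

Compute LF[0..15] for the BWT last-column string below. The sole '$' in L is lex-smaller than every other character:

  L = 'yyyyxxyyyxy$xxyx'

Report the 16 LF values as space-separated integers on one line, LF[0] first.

Char counts: '$':1, 'x':6, 'y':9
C (first-col start): C('$')=0, C('x')=1, C('y')=7
L[0]='y': occ=0, LF[0]=C('y')+0=7+0=7
L[1]='y': occ=1, LF[1]=C('y')+1=7+1=8
L[2]='y': occ=2, LF[2]=C('y')+2=7+2=9
L[3]='y': occ=3, LF[3]=C('y')+3=7+3=10
L[4]='x': occ=0, LF[4]=C('x')+0=1+0=1
L[5]='x': occ=1, LF[5]=C('x')+1=1+1=2
L[6]='y': occ=4, LF[6]=C('y')+4=7+4=11
L[7]='y': occ=5, LF[7]=C('y')+5=7+5=12
L[8]='y': occ=6, LF[8]=C('y')+6=7+6=13
L[9]='x': occ=2, LF[9]=C('x')+2=1+2=3
L[10]='y': occ=7, LF[10]=C('y')+7=7+7=14
L[11]='$': occ=0, LF[11]=C('$')+0=0+0=0
L[12]='x': occ=3, LF[12]=C('x')+3=1+3=4
L[13]='x': occ=4, LF[13]=C('x')+4=1+4=5
L[14]='y': occ=8, LF[14]=C('y')+8=7+8=15
L[15]='x': occ=5, LF[15]=C('x')+5=1+5=6

Answer: 7 8 9 10 1 2 11 12 13 3 14 0 4 5 15 6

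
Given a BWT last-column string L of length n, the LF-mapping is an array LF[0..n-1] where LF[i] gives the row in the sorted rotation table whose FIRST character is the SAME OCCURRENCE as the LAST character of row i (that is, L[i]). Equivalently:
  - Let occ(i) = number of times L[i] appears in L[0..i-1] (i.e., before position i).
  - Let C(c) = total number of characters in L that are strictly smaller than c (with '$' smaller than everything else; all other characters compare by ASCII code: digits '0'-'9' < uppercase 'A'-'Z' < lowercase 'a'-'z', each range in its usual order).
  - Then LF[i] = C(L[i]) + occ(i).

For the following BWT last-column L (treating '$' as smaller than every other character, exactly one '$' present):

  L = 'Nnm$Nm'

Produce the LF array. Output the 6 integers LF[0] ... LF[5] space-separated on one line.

Char counts: '$':1, 'N':2, 'm':2, 'n':1
C (first-col start): C('$')=0, C('N')=1, C('m')=3, C('n')=5
L[0]='N': occ=0, LF[0]=C('N')+0=1+0=1
L[1]='n': occ=0, LF[1]=C('n')+0=5+0=5
L[2]='m': occ=0, LF[2]=C('m')+0=3+0=3
L[3]='$': occ=0, LF[3]=C('$')+0=0+0=0
L[4]='N': occ=1, LF[4]=C('N')+1=1+1=2
L[5]='m': occ=1, LF[5]=C('m')+1=3+1=4

Answer: 1 5 3 0 2 4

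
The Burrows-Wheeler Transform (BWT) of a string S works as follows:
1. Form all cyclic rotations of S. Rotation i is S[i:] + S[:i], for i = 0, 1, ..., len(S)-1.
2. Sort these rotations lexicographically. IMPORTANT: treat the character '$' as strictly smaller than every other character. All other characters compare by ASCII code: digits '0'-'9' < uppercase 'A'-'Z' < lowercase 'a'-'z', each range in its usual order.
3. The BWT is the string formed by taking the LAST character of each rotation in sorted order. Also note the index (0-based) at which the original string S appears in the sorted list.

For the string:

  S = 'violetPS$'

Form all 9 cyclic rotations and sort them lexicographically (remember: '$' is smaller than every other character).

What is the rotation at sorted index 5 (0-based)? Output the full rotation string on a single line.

Answer: letPS$vio

Derivation:
All 9 rotations (rotation i = S[i:]+S[:i]):
  rot[0] = violetPS$
  rot[1] = ioletPS$v
  rot[2] = oletPS$vi
  rot[3] = letPS$vio
  rot[4] = etPS$viol
  rot[5] = tPS$viole
  rot[6] = PS$violet
  rot[7] = S$violetP
  rot[8] = $violetPS
Sorted (with $ < everything):
  sorted[0] = $violetPS
  sorted[1] = PS$violet
  sorted[2] = S$violetP
  sorted[3] = etPS$viol
  sorted[4] = ioletPS$v
  sorted[5] = letPS$vio
  sorted[6] = oletPS$vi
  sorted[7] = tPS$viole
  sorted[8] = violetPS$
sorted[5] = letPS$vio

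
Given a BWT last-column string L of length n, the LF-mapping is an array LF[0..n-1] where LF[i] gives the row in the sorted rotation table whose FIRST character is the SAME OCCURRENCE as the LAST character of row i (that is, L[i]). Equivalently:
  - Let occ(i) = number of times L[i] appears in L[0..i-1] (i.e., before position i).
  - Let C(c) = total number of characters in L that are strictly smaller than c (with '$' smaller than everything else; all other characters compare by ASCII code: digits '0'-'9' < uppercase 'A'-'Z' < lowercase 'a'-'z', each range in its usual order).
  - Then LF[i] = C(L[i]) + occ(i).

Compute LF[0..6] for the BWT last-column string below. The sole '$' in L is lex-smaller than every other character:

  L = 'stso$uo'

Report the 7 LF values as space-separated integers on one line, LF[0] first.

Answer: 3 5 4 1 0 6 2

Derivation:
Char counts: '$':1, 'o':2, 's':2, 't':1, 'u':1
C (first-col start): C('$')=0, C('o')=1, C('s')=3, C('t')=5, C('u')=6
L[0]='s': occ=0, LF[0]=C('s')+0=3+0=3
L[1]='t': occ=0, LF[1]=C('t')+0=5+0=5
L[2]='s': occ=1, LF[2]=C('s')+1=3+1=4
L[3]='o': occ=0, LF[3]=C('o')+0=1+0=1
L[4]='$': occ=0, LF[4]=C('$')+0=0+0=0
L[5]='u': occ=0, LF[5]=C('u')+0=6+0=6
L[6]='o': occ=1, LF[6]=C('o')+1=1+1=2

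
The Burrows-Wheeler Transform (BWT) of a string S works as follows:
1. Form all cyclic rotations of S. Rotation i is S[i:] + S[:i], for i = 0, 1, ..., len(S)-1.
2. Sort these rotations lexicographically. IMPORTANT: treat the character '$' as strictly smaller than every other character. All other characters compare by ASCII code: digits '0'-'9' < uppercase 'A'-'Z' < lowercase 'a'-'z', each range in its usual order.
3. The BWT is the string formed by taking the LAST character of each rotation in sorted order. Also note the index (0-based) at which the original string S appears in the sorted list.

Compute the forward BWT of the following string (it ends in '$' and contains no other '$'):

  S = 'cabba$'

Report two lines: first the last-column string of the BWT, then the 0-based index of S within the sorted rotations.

All 6 rotations (rotation i = S[i:]+S[:i]):
  rot[0] = cabba$
  rot[1] = abba$c
  rot[2] = bba$ca
  rot[3] = ba$cab
  rot[4] = a$cabb
  rot[5] = $cabba
Sorted (with $ < everything):
  sorted[0] = $cabba  (last char: 'a')
  sorted[1] = a$cabb  (last char: 'b')
  sorted[2] = abba$c  (last char: 'c')
  sorted[3] = ba$cab  (last char: 'b')
  sorted[4] = bba$ca  (last char: 'a')
  sorted[5] = cabba$  (last char: '$')
Last column: abcba$
Original string S is at sorted index 5

Answer: abcba$
5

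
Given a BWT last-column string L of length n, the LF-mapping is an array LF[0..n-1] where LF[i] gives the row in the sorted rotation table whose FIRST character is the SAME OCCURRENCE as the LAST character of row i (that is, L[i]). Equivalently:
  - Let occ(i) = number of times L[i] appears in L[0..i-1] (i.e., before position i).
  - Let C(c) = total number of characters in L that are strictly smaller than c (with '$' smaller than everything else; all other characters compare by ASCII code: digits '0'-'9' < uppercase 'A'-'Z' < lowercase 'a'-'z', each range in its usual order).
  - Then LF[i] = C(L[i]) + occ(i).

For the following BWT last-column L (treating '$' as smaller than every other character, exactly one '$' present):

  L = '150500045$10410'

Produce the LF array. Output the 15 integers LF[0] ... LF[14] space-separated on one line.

Char counts: '$':1, '0':6, '1':3, '4':2, '5':3
C (first-col start): C('$')=0, C('0')=1, C('1')=7, C('4')=10, C('5')=12
L[0]='1': occ=0, LF[0]=C('1')+0=7+0=7
L[1]='5': occ=0, LF[1]=C('5')+0=12+0=12
L[2]='0': occ=0, LF[2]=C('0')+0=1+0=1
L[3]='5': occ=1, LF[3]=C('5')+1=12+1=13
L[4]='0': occ=1, LF[4]=C('0')+1=1+1=2
L[5]='0': occ=2, LF[5]=C('0')+2=1+2=3
L[6]='0': occ=3, LF[6]=C('0')+3=1+3=4
L[7]='4': occ=0, LF[7]=C('4')+0=10+0=10
L[8]='5': occ=2, LF[8]=C('5')+2=12+2=14
L[9]='$': occ=0, LF[9]=C('$')+0=0+0=0
L[10]='1': occ=1, LF[10]=C('1')+1=7+1=8
L[11]='0': occ=4, LF[11]=C('0')+4=1+4=5
L[12]='4': occ=1, LF[12]=C('4')+1=10+1=11
L[13]='1': occ=2, LF[13]=C('1')+2=7+2=9
L[14]='0': occ=5, LF[14]=C('0')+5=1+5=6

Answer: 7 12 1 13 2 3 4 10 14 0 8 5 11 9 6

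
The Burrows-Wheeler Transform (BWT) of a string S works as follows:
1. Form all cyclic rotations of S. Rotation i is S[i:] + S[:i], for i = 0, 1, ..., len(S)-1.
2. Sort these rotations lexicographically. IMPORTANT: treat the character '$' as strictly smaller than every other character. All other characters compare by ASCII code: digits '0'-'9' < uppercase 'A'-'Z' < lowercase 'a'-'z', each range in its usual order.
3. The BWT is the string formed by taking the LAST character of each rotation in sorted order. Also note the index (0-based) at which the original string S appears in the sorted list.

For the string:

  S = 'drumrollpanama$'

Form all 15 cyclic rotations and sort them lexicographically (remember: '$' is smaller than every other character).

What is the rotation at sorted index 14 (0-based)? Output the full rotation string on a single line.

Answer: umrollpanama$dr

Derivation:
All 15 rotations (rotation i = S[i:]+S[:i]):
  rot[0] = drumrollpanama$
  rot[1] = rumrollpanama$d
  rot[2] = umrollpanama$dr
  rot[3] = mrollpanama$dru
  rot[4] = rollpanama$drum
  rot[5] = ollpanama$drumr
  rot[6] = llpanama$drumro
  rot[7] = lpanama$drumrol
  rot[8] = panama$drumroll
  rot[9] = anama$drumrollp
  rot[10] = nama$drumrollpa
  rot[11] = ama$drumrollpan
  rot[12] = ma$drumrollpana
  rot[13] = a$drumrollpanam
  rot[14] = $drumrollpanama
Sorted (with $ < everything):
  sorted[0] = $drumrollpanama
  sorted[1] = a$drumrollpanam
  sorted[2] = ama$drumrollpan
  sorted[3] = anama$drumrollp
  sorted[4] = drumrollpanama$
  sorted[5] = llpanama$drumro
  sorted[6] = lpanama$drumrol
  sorted[7] = ma$drumrollpana
  sorted[8] = mrollpanama$dru
  sorted[9] = nama$drumrollpa
  sorted[10] = ollpanama$drumr
  sorted[11] = panama$drumroll
  sorted[12] = rollpanama$drum
  sorted[13] = rumrollpanama$d
  sorted[14] = umrollpanama$dr
sorted[14] = umrollpanama$dr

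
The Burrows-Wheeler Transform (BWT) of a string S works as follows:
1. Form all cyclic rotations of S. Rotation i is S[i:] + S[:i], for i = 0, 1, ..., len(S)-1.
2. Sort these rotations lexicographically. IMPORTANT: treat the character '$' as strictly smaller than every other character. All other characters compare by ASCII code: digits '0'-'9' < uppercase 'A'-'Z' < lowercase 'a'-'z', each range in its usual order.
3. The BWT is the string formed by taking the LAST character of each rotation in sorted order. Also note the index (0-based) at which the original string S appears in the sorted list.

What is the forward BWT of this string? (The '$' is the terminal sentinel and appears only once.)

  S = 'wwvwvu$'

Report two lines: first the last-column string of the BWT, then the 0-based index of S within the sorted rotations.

Answer: uvwwvw$
6

Derivation:
All 7 rotations (rotation i = S[i:]+S[:i]):
  rot[0] = wwvwvu$
  rot[1] = wvwvu$w
  rot[2] = vwvu$ww
  rot[3] = wvu$wwv
  rot[4] = vu$wwvw
  rot[5] = u$wwvwv
  rot[6] = $wwvwvu
Sorted (with $ < everything):
  sorted[0] = $wwvwvu  (last char: 'u')
  sorted[1] = u$wwvwv  (last char: 'v')
  sorted[2] = vu$wwvw  (last char: 'w')
  sorted[3] = vwvu$ww  (last char: 'w')
  sorted[4] = wvu$wwv  (last char: 'v')
  sorted[5] = wvwvu$w  (last char: 'w')
  sorted[6] = wwvwvu$  (last char: '$')
Last column: uvwwvw$
Original string S is at sorted index 6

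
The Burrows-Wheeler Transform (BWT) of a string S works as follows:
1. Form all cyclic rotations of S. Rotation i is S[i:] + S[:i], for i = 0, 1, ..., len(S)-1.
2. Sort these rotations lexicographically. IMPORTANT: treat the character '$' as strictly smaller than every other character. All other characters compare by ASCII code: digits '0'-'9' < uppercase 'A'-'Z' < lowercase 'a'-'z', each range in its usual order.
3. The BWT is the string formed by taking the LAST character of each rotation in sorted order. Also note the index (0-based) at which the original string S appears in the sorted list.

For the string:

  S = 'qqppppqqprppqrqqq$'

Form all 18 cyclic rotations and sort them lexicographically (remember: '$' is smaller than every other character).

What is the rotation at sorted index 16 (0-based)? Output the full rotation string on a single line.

Answer: rppqrqqq$qqppppqqp

Derivation:
All 18 rotations (rotation i = S[i:]+S[:i]):
  rot[0] = qqppppqqprppqrqqq$
  rot[1] = qppppqqprppqrqqq$q
  rot[2] = ppppqqprppqrqqq$qq
  rot[3] = pppqqprppqrqqq$qqp
  rot[4] = ppqqprppqrqqq$qqpp
  rot[5] = pqqprppqrqqq$qqppp
  rot[6] = qqprppqrqqq$qqpppp
  rot[7] = qprppqrqqq$qqppppq
  rot[8] = prppqrqqq$qqppppqq
  rot[9] = rppqrqqq$qqppppqqp
  rot[10] = ppqrqqq$qqppppqqpr
  rot[11] = pqrqqq$qqppppqqprp
  rot[12] = qrqqq$qqppppqqprpp
  rot[13] = rqqq$qqppppqqprppq
  rot[14] = qqq$qqppppqqprppqr
  rot[15] = qq$qqppppqqprppqrq
  rot[16] = q$qqppppqqprppqrqq
  rot[17] = $qqppppqqprppqrqqq
Sorted (with $ < everything):
  sorted[0] = $qqppppqqprppqrqqq
  sorted[1] = ppppqqprppqrqqq$qq
  sorted[2] = pppqqprppqrqqq$qqp
  sorted[3] = ppqqprppqrqqq$qqpp
  sorted[4] = ppqrqqq$qqppppqqpr
  sorted[5] = pqqprppqrqqq$qqppp
  sorted[6] = pqrqqq$qqppppqqprp
  sorted[7] = prppqrqqq$qqppppqq
  sorted[8] = q$qqppppqqprppqrqq
  sorted[9] = qppppqqprppqrqqq$q
  sorted[10] = qprppqrqqq$qqppppq
  sorted[11] = qq$qqppppqqprppqrq
  sorted[12] = qqppppqqprppqrqqq$
  sorted[13] = qqprppqrqqq$qqpppp
  sorted[14] = qqq$qqppppqqprppqr
  sorted[15] = qrqqq$qqppppqqprpp
  sorted[16] = rppqrqqq$qqppppqqp
  sorted[17] = rqqq$qqppppqqprppq
sorted[16] = rppqrqqq$qqppppqqp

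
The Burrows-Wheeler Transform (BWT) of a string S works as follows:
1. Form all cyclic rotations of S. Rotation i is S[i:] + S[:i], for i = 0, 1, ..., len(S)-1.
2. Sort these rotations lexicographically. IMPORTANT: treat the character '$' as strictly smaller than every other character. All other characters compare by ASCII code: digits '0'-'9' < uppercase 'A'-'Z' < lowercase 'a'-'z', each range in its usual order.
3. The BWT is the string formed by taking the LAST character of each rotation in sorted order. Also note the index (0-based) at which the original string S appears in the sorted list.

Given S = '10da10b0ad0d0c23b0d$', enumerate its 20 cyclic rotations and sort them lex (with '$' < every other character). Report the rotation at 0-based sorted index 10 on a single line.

All 20 rotations (rotation i = S[i:]+S[:i]):
  rot[0] = 10da10b0ad0d0c23b0d$
  rot[1] = 0da10b0ad0d0c23b0d$1
  rot[2] = da10b0ad0d0c23b0d$10
  rot[3] = a10b0ad0d0c23b0d$10d
  rot[4] = 10b0ad0d0c23b0d$10da
  rot[5] = 0b0ad0d0c23b0d$10da1
  rot[6] = b0ad0d0c23b0d$10da10
  rot[7] = 0ad0d0c23b0d$10da10b
  rot[8] = ad0d0c23b0d$10da10b0
  rot[9] = d0d0c23b0d$10da10b0a
  rot[10] = 0d0c23b0d$10da10b0ad
  rot[11] = d0c23b0d$10da10b0ad0
  rot[12] = 0c23b0d$10da10b0ad0d
  rot[13] = c23b0d$10da10b0ad0d0
  rot[14] = 23b0d$10da10b0ad0d0c
  rot[15] = 3b0d$10da10b0ad0d0c2
  rot[16] = b0d$10da10b0ad0d0c23
  rot[17] = 0d$10da10b0ad0d0c23b
  rot[18] = d$10da10b0ad0d0c23b0
  rot[19] = $10da10b0ad0d0c23b0d
Sorted (with $ < everything):
  sorted[0] = $10da10b0ad0d0c23b0d
  sorted[1] = 0ad0d0c23b0d$10da10b
  sorted[2] = 0b0ad0d0c23b0d$10da1
  sorted[3] = 0c23b0d$10da10b0ad0d
  sorted[4] = 0d$10da10b0ad0d0c23b
  sorted[5] = 0d0c23b0d$10da10b0ad
  sorted[6] = 0da10b0ad0d0c23b0d$1
  sorted[7] = 10b0ad0d0c23b0d$10da
  sorted[8] = 10da10b0ad0d0c23b0d$
  sorted[9] = 23b0d$10da10b0ad0d0c
  sorted[10] = 3b0d$10da10b0ad0d0c2
  sorted[11] = a10b0ad0d0c23b0d$10d
  sorted[12] = ad0d0c23b0d$10da10b0
  sorted[13] = b0ad0d0c23b0d$10da10
  sorted[14] = b0d$10da10b0ad0d0c23
  sorted[15] = c23b0d$10da10b0ad0d0
  sorted[16] = d$10da10b0ad0d0c23b0
  sorted[17] = d0c23b0d$10da10b0ad0
  sorted[18] = d0d0c23b0d$10da10b0a
  sorted[19] = da10b0ad0d0c23b0d$10
sorted[10] = 3b0d$10da10b0ad0d0c2

Answer: 3b0d$10da10b0ad0d0c2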